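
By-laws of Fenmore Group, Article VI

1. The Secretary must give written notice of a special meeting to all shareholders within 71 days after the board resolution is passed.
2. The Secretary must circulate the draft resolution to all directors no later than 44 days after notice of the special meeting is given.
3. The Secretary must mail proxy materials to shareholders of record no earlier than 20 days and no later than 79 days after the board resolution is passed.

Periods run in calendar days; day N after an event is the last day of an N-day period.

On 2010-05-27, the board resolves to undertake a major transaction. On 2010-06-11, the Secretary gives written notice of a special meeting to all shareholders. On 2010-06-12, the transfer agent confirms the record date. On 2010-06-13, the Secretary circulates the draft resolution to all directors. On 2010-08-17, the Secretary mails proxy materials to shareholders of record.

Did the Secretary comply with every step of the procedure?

(1) due by 2010-05-27 + 71 days = 2010-08-06; completed 2010-06-11, before the deadline.
(2) due by 2010-06-11 + 44 days = 2010-07-25; done 2010-06-13 — timely.
(3) the permitted window runs from 2010-05-27 + 20 = 2010-06-16 to 2010-05-27 + 79 = 2010-08-14; done 2010-08-17 — 3 days after the window closed.

No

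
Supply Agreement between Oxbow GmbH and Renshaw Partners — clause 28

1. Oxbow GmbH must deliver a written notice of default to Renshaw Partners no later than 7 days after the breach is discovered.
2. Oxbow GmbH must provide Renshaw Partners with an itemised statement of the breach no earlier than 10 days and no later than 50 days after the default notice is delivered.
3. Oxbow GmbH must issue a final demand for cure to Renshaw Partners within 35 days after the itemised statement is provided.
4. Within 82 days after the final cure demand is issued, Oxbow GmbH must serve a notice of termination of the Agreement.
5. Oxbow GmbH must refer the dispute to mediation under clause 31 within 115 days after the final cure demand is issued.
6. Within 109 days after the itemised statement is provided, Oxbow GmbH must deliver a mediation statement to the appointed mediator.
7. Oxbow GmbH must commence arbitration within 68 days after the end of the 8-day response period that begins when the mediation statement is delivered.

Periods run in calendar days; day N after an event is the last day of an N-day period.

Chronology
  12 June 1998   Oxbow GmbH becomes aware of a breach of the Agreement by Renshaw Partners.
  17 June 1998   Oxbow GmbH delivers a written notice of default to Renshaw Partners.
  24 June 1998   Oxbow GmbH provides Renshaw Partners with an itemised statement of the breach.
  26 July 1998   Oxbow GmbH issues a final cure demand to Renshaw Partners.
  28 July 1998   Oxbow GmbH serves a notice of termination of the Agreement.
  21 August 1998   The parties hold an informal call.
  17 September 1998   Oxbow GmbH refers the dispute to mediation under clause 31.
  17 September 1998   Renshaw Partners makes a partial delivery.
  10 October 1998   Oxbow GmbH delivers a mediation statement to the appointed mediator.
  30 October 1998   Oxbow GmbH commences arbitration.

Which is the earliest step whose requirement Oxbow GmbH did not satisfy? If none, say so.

Step 1: 7 days after 12 June 1998 (when the breach is discovered) is 19 June 1998; 17 June 1998 is within that limit.
Step 2: the window is 10–50 days after 17 June 1998 (when the default notice is delivered), so 27 June 1998 through 6 August 1998; 24 June 1998 is 3 days too early.
The procedure was therefore not followed at step 2.

Step 2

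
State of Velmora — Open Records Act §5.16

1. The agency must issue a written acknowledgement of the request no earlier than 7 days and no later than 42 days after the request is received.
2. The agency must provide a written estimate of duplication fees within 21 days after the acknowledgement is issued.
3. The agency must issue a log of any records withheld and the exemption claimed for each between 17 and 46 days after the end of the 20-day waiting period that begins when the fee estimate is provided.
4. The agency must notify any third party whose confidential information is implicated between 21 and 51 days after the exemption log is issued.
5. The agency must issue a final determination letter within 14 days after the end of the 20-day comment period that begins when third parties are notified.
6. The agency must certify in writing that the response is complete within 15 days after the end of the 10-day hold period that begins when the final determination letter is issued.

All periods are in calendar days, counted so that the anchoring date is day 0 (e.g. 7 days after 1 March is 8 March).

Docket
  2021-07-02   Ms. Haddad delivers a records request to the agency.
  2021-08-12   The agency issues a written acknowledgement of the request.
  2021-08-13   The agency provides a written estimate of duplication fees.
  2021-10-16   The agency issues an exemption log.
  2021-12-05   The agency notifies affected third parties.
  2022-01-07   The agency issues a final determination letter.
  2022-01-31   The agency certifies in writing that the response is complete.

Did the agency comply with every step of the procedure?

Yes

(1) the permitted window runs from 2021-07-02 + 7 = 2021-07-09 to 2021-07-02 + 42 = 2021-08-13; done 2021-08-12, which is between those dates.
(2) due by 2021-08-12 + 21 days = 2021-09-02; done 2021-08-13 — timely.
(3) the permitted window runs from 2021-09-02 + 17 = 2021-09-19 to 2021-09-02 + 46 = 2021-10-18; done 2021-10-16 — within the window.
(4) the permitted window runs from 2021-10-16 + 21 = 2021-11-06 to 2021-10-16 + 51 = 2021-12-06; done 2021-12-05 — within the window.
(5) due by 2021-12-25 + 14 days = 2022-01-08; 2022-01-07 is within that limit.
(6) due by 2022-01-17 + 15 days = 2022-02-01; done 2022-01-31 — timely.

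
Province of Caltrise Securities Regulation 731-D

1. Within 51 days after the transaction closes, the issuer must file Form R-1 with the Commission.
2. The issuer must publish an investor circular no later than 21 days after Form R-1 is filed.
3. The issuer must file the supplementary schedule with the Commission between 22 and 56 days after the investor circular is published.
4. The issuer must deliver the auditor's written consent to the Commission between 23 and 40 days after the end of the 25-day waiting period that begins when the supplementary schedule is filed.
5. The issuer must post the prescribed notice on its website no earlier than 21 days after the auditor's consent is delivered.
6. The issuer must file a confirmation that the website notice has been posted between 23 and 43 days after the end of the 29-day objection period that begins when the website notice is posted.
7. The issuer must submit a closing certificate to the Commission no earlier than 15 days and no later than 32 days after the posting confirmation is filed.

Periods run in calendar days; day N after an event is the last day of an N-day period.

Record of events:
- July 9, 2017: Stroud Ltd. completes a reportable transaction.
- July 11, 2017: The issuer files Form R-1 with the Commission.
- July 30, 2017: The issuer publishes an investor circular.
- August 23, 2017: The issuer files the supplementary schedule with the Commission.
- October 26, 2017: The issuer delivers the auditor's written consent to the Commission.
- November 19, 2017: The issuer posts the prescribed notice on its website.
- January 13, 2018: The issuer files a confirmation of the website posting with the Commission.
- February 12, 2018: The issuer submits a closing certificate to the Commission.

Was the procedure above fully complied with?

Step 1: 51 days after July 9, 2017 (when the transaction closes) is August 29, 2017; completed July 11, 2017, before the deadline.
Step 2: 21 days after July 11, 2017 (when Form R-1 is filed) is August 1, 2017; completed July 30, 2017, before the deadline.
Step 3: the window is 22–56 days after July 30, 2017 (when the investor circular is published), so August 21, 2017 through September 24, 2017; done August 23, 2017, which is between those dates.
Step 4: the window is 23–40 days after September 17, 2017 (end of the 25-day waiting period, which began when the supplementary schedule is filed on August 23, 2017), so October 10, 2017 through October 27, 2017; done October 26, 2017, which is between those dates.
Step 5: the earliest permitted date is 21 days after October 26, 2017 (when the auditor's consent is delivered), i.e. November 16, 2017; done November 19, 2017 — permitted.
Step 6: the window is 23–43 days after December 18, 2017 (end of the 29-day objection period, which began when the website notice is posted on November 19, 2017), so January 10, 2018 through January 30, 2018; January 13, 2018 falls inside that range.
Step 7: the window is 15–32 days after January 13, 2018 (when the posting confirmation is filed), so January 28, 2018 through February 14, 2018; done February 12, 2018 — within the window.

Yes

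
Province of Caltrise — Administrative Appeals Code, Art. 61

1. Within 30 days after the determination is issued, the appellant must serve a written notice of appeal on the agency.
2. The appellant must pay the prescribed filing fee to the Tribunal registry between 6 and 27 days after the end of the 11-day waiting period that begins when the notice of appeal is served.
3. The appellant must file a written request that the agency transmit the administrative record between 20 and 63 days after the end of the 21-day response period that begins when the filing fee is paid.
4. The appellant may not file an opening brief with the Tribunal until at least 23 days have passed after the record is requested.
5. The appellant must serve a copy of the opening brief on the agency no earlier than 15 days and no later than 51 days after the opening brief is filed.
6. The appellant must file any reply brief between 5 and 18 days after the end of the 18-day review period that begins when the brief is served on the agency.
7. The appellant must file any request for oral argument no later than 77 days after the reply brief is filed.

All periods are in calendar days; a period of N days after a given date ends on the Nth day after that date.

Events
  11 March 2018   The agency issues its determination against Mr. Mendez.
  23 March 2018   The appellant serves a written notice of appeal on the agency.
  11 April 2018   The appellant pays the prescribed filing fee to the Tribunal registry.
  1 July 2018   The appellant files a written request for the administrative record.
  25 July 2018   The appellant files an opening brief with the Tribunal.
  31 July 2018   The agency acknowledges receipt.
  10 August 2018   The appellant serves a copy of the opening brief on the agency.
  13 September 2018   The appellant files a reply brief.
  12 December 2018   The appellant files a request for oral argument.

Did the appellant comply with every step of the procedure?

No

(1) due by 11 March 2018 + 30 days = 10 April 2018; completed 23 March 2018, before the deadline.
(2) the permitted window runs from 3 April 2018 + 6 = 9 April 2018 to 3 April 2018 + 27 = 30 April 2018; done 11 April 2018 — within the window.
(3) the permitted window runs from 2 May 2018 + 20 = 22 May 2018 to 2 May 2018 + 63 = 4 July 2018; done 1 July 2018 — within the window.
(4) permitted from 1 July 2018 + 23 days = 24 July 2018 onward; done 25 July 2018, after the minimum wait.
(5) the permitted window runs from 25 July 2018 + 15 = 9 August 2018 to 25 July 2018 + 51 = 14 September 2018; 10 August 2018 falls inside that range.
(6) the permitted window runs from 28 August 2018 + 5 = 2 September 2018 to 28 August 2018 + 18 = 15 September 2018; done 13 September 2018, which is between those dates.
(7) due by 13 September 2018 + 77 days = 29 November 2018; done 12 December 2018 — 13 days late.
No need to go further; step 7 was not satisfied.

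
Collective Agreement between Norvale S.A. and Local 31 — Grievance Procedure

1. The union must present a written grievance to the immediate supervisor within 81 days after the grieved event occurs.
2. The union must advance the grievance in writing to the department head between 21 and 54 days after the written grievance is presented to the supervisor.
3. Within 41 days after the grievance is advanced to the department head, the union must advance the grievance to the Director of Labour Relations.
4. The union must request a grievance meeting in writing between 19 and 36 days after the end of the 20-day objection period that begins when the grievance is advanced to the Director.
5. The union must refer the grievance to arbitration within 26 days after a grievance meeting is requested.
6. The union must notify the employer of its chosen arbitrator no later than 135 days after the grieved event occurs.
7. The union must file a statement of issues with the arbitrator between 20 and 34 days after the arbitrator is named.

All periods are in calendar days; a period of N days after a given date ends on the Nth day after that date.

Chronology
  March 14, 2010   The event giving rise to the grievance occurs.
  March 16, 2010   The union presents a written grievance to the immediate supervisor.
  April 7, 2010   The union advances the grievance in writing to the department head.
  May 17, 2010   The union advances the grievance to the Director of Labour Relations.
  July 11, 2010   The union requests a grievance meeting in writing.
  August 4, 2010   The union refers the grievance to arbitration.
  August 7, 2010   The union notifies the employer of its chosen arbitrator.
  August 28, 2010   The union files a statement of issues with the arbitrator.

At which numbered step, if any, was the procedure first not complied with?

Step 6

Step 1: 81 days after March 14, 2010 (when the grieved event occurs) is June 3, 2010; done March 16, 2010 — timely.
Step 2: the window is 21–54 days after March 16, 2010 (when the written grievance is presented to the supervisor), so April 6, 2010 through May 9, 2010; done April 7, 2010, which is between those dates.
Step 3: 41 days after April 7, 2010 (when the grievance is advanced to the department head) is May 18, 2010; May 17, 2010 is within that limit.
Step 4: the window is 19–36 days after June 6, 2010 (end of the 20-day objection period, which began when the grievance is advanced to the Director on May 17, 2010), so June 25, 2010 through July 12, 2010; July 11, 2010 falls inside that range.
Step 5: 26 days after July 11, 2010 (when a grievance meeting is requested) is August 6, 2010; done August 4, 2010 — timely.
Step 6: 135 days after March 14, 2010 (when the grieved event occurs) is July 27, 2010; August 7, 2010 misses that deadline by 11 days.
Later steps need not be reached.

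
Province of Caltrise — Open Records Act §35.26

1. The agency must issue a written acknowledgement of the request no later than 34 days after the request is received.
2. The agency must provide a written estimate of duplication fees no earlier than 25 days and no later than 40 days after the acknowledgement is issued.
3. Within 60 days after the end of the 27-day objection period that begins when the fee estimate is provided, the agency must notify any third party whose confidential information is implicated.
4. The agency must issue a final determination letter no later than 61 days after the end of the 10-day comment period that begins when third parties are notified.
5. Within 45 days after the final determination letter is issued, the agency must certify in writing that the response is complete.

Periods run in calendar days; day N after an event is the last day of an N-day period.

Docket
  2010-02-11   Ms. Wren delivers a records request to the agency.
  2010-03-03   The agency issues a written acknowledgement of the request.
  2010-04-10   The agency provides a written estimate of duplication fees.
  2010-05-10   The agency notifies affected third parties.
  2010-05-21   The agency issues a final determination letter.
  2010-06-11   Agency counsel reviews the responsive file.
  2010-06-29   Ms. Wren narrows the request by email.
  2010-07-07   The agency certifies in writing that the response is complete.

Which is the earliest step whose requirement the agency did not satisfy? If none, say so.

Step 5

(1) due by 2010-02-11 + 34 days = 2010-03-17; completed 2010-03-03, before the deadline.
(2) the permitted window runs from 2010-03-03 + 25 = 2010-03-28 to 2010-03-03 + 40 = 2010-04-12; 2010-04-10 falls inside that range.
(3) due by 2010-05-07 + 60 days = 2010-07-06; 2010-05-10 is within that limit.
(4) due by 2010-05-20 + 61 days = 2010-07-20; completed 2010-05-21, before the deadline.
(5) due by 2010-05-21 + 45 days = 2010-07-05; not done until 2010-07-07, 2 days after the deadline.
No need to go further; step 5 was not satisfied.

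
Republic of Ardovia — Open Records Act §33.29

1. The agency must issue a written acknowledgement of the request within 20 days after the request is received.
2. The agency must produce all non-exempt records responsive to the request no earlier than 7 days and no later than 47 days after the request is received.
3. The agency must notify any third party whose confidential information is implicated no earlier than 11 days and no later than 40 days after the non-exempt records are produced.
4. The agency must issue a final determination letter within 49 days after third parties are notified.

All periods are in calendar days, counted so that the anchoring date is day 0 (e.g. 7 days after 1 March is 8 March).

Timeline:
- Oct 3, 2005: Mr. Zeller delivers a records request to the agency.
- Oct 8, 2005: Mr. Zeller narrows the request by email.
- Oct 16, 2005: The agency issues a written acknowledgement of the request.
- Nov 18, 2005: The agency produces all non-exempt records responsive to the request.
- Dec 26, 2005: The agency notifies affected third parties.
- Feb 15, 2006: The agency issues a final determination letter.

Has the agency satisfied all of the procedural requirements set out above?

(1) due by Oct 3, 2005 + 20 days = Oct 23, 2005; completed Oct 16, 2005, before the deadline.
(2) the permitted window runs from Oct 3, 2005 + 7 = Oct 10, 2005 to Oct 3, 2005 + 47 = Nov 19, 2005; done Nov 18, 2005 — within the window.
(3) the permitted window runs from Nov 18, 2005 + 11 = Nov 29, 2005 to Nov 18, 2005 + 40 = Dec 28, 2005; Dec 26, 2005 falls inside that range.
(4) due by Dec 26, 2005 + 49 days = Feb 13, 2006; not done until Feb 15, 2006, 2 days after the deadline.
Later steps need not be reached.

No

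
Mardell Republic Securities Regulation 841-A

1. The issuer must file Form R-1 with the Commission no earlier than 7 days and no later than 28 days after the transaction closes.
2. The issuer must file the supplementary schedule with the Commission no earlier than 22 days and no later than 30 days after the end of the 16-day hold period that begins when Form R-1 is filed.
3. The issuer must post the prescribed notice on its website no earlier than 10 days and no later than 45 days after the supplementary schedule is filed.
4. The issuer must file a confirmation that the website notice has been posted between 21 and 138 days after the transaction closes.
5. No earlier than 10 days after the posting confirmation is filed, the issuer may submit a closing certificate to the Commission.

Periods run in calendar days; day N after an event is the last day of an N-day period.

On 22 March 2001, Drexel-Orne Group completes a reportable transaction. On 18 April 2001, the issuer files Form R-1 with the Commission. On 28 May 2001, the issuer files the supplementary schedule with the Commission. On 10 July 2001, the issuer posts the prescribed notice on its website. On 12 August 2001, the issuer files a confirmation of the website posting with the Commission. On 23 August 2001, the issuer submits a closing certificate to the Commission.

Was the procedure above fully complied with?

Step 1 — 7 and 28 days from 22 March 2001 (when the transaction closes) are 29 March 2001 and 19 April 2001 respectively; done 18 April 2001 — within the window.
Step 2 — 22 and 30 days from 4 May 2001 (end of the 16-day hold period, which began when Form R-1 is filed on 18 April 2001) are 26 May 2001 and 3 June 2001 respectively; 28 May 2001 falls inside that range.
Step 3 — 10 and 45 days from 28 May 2001 (when the supplementary schedule is filed) are 7 June 2001 and 12 July 2001 respectively; done 10 July 2001, which is between those dates.
Step 4 — 21 and 138 days from 22 March 2001 (when the transaction closes) are 12 April 2001 and 7 August 2001 respectively; done 12 August 2001 — 5 days after the window closed.

No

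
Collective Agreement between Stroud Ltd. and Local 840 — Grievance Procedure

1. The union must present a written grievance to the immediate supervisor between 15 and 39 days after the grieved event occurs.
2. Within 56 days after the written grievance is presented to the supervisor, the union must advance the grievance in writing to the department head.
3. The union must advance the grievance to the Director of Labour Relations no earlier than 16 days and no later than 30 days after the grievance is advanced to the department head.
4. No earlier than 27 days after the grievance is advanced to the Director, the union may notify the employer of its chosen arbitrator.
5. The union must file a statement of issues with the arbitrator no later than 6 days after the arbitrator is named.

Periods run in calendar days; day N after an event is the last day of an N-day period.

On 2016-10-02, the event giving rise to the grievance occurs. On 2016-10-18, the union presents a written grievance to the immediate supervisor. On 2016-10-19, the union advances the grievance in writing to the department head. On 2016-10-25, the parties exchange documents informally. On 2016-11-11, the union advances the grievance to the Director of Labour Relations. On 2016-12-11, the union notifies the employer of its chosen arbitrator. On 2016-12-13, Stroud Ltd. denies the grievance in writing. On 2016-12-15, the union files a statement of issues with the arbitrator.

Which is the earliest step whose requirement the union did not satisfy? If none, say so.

None — every step was satisfied

Step 1 — 15 and 39 days from 2016-10-02 (when the grieved event occurs) are 2016-10-17 and 2016-11-10 respectively; done 2016-10-18 — within the window.
Step 2 — counting 56 days from 2016-10-18 (when the written grievance is presented to the supervisor) gives a deadline of 2016-12-13; done 2016-10-19 — timely.
Step 3 — 16 and 30 days from 2016-10-19 (when the grievance is advanced to the department head) are 2016-11-04 and 2016-11-18 respectively; done 2016-11-11 — within the window.
Step 4 — must wait 27 days from 2016-11-11 (when the grievance is advanced to the Director), so not before 2016-12-08; done 2016-12-11 — permitted.
Step 5 — counting 6 days from 2016-12-11 (when the arbitrator is named) gives a deadline of 2016-12-17; completed 2016-12-15, before the deadline.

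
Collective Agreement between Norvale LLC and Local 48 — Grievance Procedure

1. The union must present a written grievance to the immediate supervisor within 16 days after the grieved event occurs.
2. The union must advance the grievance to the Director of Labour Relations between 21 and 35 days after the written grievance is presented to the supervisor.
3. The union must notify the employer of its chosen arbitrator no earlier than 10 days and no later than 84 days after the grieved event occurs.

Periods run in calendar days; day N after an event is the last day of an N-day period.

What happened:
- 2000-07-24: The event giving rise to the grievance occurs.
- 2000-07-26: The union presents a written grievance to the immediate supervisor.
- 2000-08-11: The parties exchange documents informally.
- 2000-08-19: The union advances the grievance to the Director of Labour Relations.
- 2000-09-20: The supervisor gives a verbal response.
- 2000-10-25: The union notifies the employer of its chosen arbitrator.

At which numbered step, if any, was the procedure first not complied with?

(1) due by 2000-07-24 + 16 days = 2000-08-09; done 2000-07-26 — timely.
(2) the permitted window runs from 2000-07-26 + 21 = 2000-08-16 to 2000-07-26 + 35 = 2000-08-30; 2000-08-19 falls inside that range.
(3) the permitted window runs from 2000-07-24 + 10 = 2000-08-03 to 2000-07-24 + 84 = 2000-10-16; done 2000-10-25 — 9 days after the window closed.

Step 3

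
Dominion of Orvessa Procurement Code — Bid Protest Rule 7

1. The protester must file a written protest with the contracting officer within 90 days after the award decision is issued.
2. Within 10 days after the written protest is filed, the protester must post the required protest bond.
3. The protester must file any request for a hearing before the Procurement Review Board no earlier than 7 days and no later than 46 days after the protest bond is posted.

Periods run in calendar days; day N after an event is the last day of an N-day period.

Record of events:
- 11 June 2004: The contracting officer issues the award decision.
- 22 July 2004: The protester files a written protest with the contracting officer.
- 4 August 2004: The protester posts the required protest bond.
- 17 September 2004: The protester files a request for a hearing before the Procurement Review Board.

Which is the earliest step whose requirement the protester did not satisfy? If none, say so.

Step 2

Step 1: 90 days after 11 June 2004 (when the award decision is issued) is 9 September 2004; completed 22 July 2004, before the deadline.
Step 2: 10 days after 22 July 2004 (when the written protest is filed) is 1 August 2004; 4 August 2004 misses that deadline by 3 days.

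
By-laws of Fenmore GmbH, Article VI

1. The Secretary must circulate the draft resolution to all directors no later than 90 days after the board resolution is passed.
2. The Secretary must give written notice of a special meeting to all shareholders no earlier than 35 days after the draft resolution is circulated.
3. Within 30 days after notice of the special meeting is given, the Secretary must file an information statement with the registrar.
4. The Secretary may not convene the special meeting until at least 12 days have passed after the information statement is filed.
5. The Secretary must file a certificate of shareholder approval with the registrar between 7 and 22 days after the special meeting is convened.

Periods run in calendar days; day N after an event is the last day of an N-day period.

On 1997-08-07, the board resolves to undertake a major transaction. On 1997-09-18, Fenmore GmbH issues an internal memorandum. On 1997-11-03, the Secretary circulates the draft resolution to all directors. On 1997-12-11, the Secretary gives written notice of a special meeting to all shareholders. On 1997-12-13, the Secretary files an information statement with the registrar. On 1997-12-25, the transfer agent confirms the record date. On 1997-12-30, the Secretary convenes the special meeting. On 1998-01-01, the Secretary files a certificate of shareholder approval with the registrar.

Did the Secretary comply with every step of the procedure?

Step 1: 90 days after 1997-08-07 (when the board resolution is passed) is 1997-11-05; done 1997-11-03 — timely.
Step 2: the earliest permitted date is 35 days after 1997-11-03 (when the draft resolution is circulated), i.e. 1997-12-08; done 1997-12-11, after the minimum wait.
Step 3: 30 days after 1997-12-11 (when notice of the special meeting is given) is 1998-01-10; 1997-12-13 is within that limit.
Step 4: the earliest permitted date is 12 days after 1997-12-13 (when the information statement is filed), i.e. 1997-12-25; done 1997-12-30 — permitted.
Step 5: the window is 7–22 days after 1997-12-30 (when the special meeting is convened), so 1998-01-06 through 1998-01-21; done 1998-01-01 — 5 days before the window opened.
The procedure was therefore not followed at step 5.

No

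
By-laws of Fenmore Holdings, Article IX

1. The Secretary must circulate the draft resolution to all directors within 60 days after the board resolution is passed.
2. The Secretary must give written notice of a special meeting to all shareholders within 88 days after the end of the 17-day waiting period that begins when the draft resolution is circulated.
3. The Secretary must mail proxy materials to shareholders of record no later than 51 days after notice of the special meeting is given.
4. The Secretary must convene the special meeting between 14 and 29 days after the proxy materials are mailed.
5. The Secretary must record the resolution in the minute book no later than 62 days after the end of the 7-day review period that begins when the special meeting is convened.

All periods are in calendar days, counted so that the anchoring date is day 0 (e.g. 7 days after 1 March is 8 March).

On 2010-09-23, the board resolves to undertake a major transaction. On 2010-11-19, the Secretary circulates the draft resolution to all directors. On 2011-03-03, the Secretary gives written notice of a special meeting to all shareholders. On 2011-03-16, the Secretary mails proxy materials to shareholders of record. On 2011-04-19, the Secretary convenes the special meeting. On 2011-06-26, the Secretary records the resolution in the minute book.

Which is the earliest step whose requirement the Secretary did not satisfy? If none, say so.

(1) due by 2010-09-23 + 60 days = 2010-11-22; 2010-11-19 is within that limit.
(2) due by 2010-12-06 + 88 days = 2011-03-04; done 2011-03-03 — timely.
(3) due by 2011-03-03 + 51 days = 2011-04-23; 2011-03-16 is within that limit.
(4) the permitted window runs from 2011-03-16 + 14 = 2011-03-30 to 2011-03-16 + 29 = 2011-04-14; done 2011-04-19 — 5 days after the window closed.

Step 4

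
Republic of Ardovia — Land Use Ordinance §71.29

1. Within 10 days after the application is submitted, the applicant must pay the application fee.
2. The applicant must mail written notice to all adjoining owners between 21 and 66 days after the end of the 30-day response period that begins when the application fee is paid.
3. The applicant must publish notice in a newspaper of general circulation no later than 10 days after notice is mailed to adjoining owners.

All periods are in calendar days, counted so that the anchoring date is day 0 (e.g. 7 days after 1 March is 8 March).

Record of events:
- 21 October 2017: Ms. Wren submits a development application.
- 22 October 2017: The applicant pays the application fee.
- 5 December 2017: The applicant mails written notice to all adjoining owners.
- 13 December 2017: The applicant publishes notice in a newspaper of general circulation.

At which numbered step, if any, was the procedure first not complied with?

Step 2

Step 1: 10 days after 21 October 2017 (when the application is submitted) is 31 October 2017; done 22 October 2017 — timely.
Step 2: the window is 21–66 days after 21 November 2017 (end of the 30-day response period, which began when the application fee is paid on 22 October 2017), so 12 December 2017 through 26 January 2018; 5 December 2017 is 7 days too early.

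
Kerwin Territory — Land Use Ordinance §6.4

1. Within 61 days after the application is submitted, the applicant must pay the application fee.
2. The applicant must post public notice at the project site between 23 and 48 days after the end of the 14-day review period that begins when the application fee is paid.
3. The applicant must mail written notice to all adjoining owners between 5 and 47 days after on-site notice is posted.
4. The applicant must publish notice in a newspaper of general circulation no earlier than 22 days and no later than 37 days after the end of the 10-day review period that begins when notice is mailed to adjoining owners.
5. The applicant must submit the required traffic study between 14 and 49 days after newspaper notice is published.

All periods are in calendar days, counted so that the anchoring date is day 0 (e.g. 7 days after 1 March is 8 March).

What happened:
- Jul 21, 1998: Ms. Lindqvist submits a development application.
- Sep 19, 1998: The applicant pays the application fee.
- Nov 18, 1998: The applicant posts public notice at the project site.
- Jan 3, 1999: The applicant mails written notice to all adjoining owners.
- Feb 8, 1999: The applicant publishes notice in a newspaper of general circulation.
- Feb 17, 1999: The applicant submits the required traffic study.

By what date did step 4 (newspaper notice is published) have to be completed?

Notice is mailed to adjoining owners on Jan 3, 1999; the 10-day review period therefore ends Jan 13, 1999, and step 4 runs from that date. The window is 22–37 days after Jan 13, 1999; it closes on Feb 19, 1999.

Feb 19, 1999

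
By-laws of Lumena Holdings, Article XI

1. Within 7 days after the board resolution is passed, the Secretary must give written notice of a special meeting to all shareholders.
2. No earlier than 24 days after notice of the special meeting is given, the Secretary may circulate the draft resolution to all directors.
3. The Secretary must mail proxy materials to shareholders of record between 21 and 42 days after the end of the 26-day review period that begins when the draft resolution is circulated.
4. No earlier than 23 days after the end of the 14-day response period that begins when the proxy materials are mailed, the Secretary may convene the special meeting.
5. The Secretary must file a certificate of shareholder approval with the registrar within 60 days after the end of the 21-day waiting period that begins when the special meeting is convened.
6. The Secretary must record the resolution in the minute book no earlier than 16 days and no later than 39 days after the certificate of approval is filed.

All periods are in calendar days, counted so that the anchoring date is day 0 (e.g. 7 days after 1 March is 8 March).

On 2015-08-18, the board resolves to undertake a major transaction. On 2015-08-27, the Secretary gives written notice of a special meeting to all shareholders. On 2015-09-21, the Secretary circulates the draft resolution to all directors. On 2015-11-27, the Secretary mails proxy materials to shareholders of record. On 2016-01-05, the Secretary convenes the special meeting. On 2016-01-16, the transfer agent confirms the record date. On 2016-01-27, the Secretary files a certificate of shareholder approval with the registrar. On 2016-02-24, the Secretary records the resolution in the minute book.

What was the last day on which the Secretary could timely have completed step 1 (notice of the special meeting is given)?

2015-08-25

Step 1 runs from 2015-08-18, when the board resolution is passed. 7 days after 2015-08-18 is 2015-08-25.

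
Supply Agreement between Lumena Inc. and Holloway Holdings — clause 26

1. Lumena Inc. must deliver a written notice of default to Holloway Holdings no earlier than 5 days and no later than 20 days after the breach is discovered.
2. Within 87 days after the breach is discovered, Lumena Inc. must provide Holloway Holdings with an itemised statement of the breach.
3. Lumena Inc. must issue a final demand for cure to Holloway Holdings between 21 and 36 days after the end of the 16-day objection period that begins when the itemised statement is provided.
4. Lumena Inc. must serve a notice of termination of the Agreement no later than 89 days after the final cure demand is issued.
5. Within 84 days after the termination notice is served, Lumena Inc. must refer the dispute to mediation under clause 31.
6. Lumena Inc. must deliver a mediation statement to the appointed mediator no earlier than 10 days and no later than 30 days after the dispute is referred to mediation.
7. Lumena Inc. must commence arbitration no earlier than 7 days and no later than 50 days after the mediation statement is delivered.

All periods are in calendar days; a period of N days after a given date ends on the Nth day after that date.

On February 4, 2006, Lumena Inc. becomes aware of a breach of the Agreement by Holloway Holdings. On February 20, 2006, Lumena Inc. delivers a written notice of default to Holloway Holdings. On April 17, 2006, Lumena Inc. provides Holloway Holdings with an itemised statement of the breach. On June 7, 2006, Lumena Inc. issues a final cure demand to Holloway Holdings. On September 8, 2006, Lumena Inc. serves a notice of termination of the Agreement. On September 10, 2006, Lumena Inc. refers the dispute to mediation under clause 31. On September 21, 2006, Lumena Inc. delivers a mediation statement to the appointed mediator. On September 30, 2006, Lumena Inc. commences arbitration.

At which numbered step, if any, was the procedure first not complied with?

Step 4

Step 1 — 5 and 20 days from February 4, 2006 (when the breach is discovered) are February 9, 2006 and February 24, 2006 respectively; done February 20, 2006 — within the window.
Step 2 — counting 87 days from February 4, 2006 (when the breach is discovered) gives a deadline of May 2, 2006; April 17, 2006 is within that limit.
Step 3 — 21 and 36 days from May 3, 2006 (end of the 16-day objection period, which began when the itemised statement is provided on April 17, 2006) are May 24, 2006 and June 8, 2006 respectively; done June 7, 2006, which is between those dates.
Step 4 — counting 89 days from June 7, 2006 (when the final cure demand is issued) gives a deadline of September 4, 2006; September 8, 2006 misses that deadline by 4 days.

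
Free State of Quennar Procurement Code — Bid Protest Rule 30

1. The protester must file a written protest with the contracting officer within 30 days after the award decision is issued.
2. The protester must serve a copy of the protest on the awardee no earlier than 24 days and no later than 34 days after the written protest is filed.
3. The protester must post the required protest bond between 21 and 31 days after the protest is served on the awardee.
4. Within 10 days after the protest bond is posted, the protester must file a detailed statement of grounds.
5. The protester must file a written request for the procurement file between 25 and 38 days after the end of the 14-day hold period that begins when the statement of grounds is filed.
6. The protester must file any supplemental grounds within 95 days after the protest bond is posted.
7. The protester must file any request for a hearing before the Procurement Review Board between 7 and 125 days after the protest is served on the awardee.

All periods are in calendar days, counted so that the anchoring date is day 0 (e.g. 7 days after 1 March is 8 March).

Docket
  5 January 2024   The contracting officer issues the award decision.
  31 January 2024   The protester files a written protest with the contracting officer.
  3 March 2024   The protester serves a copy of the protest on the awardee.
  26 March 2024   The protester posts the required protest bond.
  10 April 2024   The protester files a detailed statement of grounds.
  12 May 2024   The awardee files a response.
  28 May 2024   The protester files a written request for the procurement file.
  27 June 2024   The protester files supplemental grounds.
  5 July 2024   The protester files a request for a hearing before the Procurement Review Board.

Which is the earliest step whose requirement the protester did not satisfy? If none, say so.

Step 4

(1) due by 5 January 2024 + 30 days = 4 February 2024; done 31 January 2024 — timely.
(2) the permitted window runs from 31 January 2024 + 24 = 24 February 2024 to 31 January 2024 + 34 = 5 March 2024; done 3 March 2024 — within the window.
(3) the permitted window runs from 3 March 2024 + 21 = 24 March 2024 to 3 March 2024 + 31 = 3 April 2024; 26 March 2024 falls inside that range.
(4) due by 26 March 2024 + 10 days = 5 April 2024; done 10 April 2024 — 5 days late.
Later steps need not be reached.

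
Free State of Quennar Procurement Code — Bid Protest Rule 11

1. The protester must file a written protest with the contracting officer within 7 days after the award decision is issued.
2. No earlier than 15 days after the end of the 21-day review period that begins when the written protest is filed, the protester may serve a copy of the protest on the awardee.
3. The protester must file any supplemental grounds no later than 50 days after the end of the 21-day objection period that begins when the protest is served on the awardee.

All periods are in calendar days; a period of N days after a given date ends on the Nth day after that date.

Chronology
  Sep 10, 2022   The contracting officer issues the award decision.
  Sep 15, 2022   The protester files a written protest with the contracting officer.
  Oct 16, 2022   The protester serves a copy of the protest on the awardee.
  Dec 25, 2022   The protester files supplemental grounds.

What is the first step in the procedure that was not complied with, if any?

Step 2

Step 1: 7 days after Sep 10, 2022 (when the award decision is issued) is Sep 17, 2022; done Sep 15, 2022 — timely.
Step 2: the earliest permitted date is 15 days after Oct 6, 2022 (end of the 21-day review period, which began when the written protest is filed on Sep 15, 2022), i.e. Oct 21, 2022; done Oct 16, 2022 — 5 days too early.
The analysis stops there.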